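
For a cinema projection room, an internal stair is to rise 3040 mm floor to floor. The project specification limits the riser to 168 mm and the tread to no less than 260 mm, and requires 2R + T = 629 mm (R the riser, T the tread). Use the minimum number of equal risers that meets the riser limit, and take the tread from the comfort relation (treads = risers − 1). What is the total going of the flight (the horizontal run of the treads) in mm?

5562 mm

3040 / 168 = 18.10, so 19 risers are needed.
R = 3040 ÷ 19 = 160 mm.
From 2R + T = 629: T = 629 − 320 = 309 mm.
Treads = 19 − 1 = 18; going = 18 × 309 = 5562 mm.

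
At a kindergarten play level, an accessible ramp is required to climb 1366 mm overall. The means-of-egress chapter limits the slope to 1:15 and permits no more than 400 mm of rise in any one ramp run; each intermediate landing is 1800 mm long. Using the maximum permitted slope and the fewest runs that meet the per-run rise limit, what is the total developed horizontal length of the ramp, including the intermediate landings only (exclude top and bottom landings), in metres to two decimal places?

25.89 m

1366 / 400 = 3.42, so 4 ramp runs are needed. That means 3 intermediate landings.
Ramp run (horizontal) at 1:15: 1366 × 15 = 20490 mm.
Intermediate landings: 3 × 1800 = 5400 mm.
Total developed length = 20490 + 5400 = 25890 mm.
= 25.89 m.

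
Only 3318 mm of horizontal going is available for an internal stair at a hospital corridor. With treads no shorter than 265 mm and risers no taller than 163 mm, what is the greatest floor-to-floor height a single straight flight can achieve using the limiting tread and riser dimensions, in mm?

2119 mm

3318 / 265 = 12.52, so 12 treads fit.
Risers = treads + 1 = 13.
Maximum height = 13 × 163 = 2119 mm.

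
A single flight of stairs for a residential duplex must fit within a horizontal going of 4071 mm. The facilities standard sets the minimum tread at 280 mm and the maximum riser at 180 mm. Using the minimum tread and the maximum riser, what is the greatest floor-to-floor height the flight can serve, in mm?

4071 / 280 = 14.54, so 14 treads fit.
Risers = treads + 1 = 15.
Maximum height = 15 × 180 = 2700 mm.

2700 mm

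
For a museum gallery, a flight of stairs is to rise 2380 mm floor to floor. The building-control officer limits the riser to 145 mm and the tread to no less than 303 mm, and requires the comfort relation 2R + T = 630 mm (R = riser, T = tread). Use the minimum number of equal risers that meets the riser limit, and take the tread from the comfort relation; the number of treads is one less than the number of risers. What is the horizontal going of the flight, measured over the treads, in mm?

At most 145 each: 2380/145 = 16.41, giving 17 risers.
Each riser is 2380/17 = 140 mm (≤ 145 mm).
T = 630 − 2·140 = 350 mm, which satisfies the 303 mm minimum.
Going = (17 − 1) × 350 = 5600 mm.

5600 mm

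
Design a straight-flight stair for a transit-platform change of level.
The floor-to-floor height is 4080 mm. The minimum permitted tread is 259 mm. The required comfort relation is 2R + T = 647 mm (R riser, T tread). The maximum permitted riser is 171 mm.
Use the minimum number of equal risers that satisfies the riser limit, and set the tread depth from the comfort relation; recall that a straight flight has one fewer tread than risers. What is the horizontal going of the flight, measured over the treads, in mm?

4080 / 171 = 23.860 → round up to 24 risers.
Each riser is 4080/24 = 170 mm (≤ 171 mm).
T = 647 − 2·170 = 307 mm, which satisfies the 259 mm minimum.
Treads = 24 − 1 = 23; going = 23 × 307 = 7061 mm.

7061 mm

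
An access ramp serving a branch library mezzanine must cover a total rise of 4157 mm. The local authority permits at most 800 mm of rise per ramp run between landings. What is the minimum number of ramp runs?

4157 / 800 = 5.196 → round up to 6 ramp runs.

6 runs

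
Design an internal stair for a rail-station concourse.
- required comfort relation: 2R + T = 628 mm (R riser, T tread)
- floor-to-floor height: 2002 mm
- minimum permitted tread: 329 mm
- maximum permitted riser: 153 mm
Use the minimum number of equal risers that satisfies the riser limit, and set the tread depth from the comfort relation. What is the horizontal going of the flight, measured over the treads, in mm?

4446 mm

2002 / 153 = 13.08, so 14 risers are needed.
R = 2002 ÷ 14 = 143 mm.
From 2R + T = 628: T = 628 − 286 = 342 mm.
Treads = 14 − 1 = 13; going = 13 × 342 = 4446 mm.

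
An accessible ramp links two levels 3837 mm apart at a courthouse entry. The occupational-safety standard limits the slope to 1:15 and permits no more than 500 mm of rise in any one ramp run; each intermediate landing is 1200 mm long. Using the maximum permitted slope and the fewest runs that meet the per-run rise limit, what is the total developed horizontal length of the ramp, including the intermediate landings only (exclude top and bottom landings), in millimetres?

65955 mm

At most 500 each: 3837/500 = 7.67, giving 8 ramp runs. That means 7 intermediate landings.
Ramp run (horizontal) at 1:15: 3837 × 15 = 57555 mm.
7 intermediate landings contribute 7 × 1200 = 8400 mm.
Developed length = 57555 + 8400 = 65955 mm.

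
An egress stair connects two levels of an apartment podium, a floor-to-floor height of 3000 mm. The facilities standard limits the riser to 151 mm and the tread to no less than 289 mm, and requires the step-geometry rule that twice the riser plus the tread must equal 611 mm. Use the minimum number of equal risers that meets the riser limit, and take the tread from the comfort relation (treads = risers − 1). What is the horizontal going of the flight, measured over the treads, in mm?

5909 mm

At most 151 each: 3000/151 = 19.87, giving 20 risers.
Each riser is 3000/20 = 150 mm (≤ 151 mm).
T = 611 − 2·150 = 311 mm, which satisfies the 289 mm minimum.
20 risers give 19 treads; going = 19 × 311 = 5909 mm.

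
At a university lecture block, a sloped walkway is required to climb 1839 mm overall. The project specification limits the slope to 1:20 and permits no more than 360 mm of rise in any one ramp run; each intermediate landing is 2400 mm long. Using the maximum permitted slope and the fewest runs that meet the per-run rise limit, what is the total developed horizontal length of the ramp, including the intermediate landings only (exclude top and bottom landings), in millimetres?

48780 mm

1839 / 360 = 5.11, so 6 ramp runs are needed. That means 5 intermediate landings.
Ramp run (horizontal) at 1:20: 1839 × 20 = 36780 mm.
5 intermediate landings contribute 5 × 2400 = 12000 mm.
Developed length = 36780 + 12000 = 48780 mm.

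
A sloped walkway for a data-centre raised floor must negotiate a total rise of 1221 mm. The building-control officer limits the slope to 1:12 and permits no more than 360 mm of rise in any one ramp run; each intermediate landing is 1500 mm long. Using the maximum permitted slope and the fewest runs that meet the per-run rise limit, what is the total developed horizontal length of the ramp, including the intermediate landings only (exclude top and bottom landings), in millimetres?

19152 mm

1221 / 360 = 3.392 → round up to 4 ramp runs. That means 3 intermediate landings.
Ramp run (horizontal) at 1:12: 1221 × 12 = 14652 mm.
3 intermediate landings contribute 3 × 1500 = 4500 mm.
Total developed length = 14652 + 4500 = 19152 mm.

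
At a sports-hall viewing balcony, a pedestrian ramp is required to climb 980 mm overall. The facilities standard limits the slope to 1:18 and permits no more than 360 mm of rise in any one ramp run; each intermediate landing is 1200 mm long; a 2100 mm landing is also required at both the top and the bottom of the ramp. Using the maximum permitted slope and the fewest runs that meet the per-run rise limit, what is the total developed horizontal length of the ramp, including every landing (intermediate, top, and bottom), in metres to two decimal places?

⌈980/360⌉ = 3 ramp runs. That means 2 intermediate landings.
Ramp run (horizontal) at 1:18: 980 × 18 = 17640 mm.
2 intermediate landings contribute 2 × 1200 = 2400 mm.
Top and bottom landings: 2 × 2100 = 4200 mm.
Total = 17640 + 2400 + 4200 = 24240 mm.
= 24.24 m.

24.24 m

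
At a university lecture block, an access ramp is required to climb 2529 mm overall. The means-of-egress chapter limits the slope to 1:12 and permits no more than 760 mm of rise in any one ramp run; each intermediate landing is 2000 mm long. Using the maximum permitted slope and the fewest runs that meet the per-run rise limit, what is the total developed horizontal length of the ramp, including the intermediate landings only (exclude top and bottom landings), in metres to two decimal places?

36.35 m

At most 760 each: 2529/760 = 3.33, giving 4 ramp runs. That means 3 intermediate landings.
Ramp run (horizontal) at 1:12: 2529 × 12 = 30348 mm.
3 intermediate landings contribute 3 × 2000 = 6000 mm.
Total developed length = 30348 + 6000 = 36348 mm.
= 36.35 m.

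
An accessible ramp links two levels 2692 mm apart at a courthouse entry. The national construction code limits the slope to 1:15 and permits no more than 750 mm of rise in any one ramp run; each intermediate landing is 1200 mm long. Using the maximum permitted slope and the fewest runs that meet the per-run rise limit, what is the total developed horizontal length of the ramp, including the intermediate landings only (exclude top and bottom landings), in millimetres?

2692 / 750 = 3.59, so 4 ramp runs are needed. That means 3 intermediate landings.
Horizontal run for 2692 mm of rise at 1:15 is 2692 × 15 = 40380 mm.
3 intermediate landings contribute 3 × 1200 = 3600 mm.
Developed length = 40380 + 3600 = 43980 mm.

43980 mm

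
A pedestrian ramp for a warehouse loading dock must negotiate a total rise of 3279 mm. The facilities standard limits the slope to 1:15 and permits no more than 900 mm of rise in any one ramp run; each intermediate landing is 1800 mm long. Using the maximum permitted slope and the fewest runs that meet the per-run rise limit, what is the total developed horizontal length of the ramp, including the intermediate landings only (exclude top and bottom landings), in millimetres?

54585 mm

3279 / 900 = 3.64, so 4 ramp runs are needed. That means 3 intermediate landings.
Horizontal run for 3279 mm of rise at 1:15 is 3279 × 15 = 49185 mm.
3 intermediate landings contribute 3 × 1800 = 5400 mm.
Total developed length = 49185 + 5400 = 54585 mm.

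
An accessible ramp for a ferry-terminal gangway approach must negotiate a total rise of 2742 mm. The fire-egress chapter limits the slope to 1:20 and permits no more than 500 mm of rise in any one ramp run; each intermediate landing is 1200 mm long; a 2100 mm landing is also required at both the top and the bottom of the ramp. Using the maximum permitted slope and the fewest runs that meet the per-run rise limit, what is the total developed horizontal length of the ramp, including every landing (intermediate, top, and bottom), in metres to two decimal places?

65.04 m

2742 / 500 = 5.48, so 6 ramp runs are needed. That means 5 intermediate landings.
Horizontal run for 2742 mm of rise at 1:20 is 2742 × 20 = 54840 mm.
Intermediate landings: 5 × 1200 = 6000 mm.
Top and bottom landings: 2 × 2100 = 4200 mm.
Total = 54840 + 6000 + 4200 = 65040 mm.
= 65.04 m.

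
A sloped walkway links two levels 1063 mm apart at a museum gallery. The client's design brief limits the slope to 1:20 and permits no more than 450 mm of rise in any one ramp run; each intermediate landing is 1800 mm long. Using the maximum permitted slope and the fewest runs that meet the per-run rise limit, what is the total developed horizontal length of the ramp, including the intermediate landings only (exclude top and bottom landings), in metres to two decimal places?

24.86 m

⌈1063/450⌉ = 3 ramp runs. That means 2 intermediate landings.
Ramp run (horizontal) at 1:20: 1063 × 20 = 21260 mm.
Intermediate landings: 2 × 1800 = 3600 mm.
Total developed length = 21260 + 3600 = 24860 mm.
= 24.86 m.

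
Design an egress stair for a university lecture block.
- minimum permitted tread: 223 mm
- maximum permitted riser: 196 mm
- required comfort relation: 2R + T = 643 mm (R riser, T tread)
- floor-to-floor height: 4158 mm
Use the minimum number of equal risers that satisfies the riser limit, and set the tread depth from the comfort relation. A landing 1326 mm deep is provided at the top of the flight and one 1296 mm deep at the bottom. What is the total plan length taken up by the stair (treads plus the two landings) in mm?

⌈4158/196⌉ = 22 risers.
Riser R = 4158 / 22 = 189 mm, within the 196 mm limit.
From 2R + T = 643: T = 643 − 378 = 265 mm.
22 risers give 21 treads; going = 21 × 265 = 5565 mm.
Enclosure = 5565 + 1326 + 1296 = 8187 mm.

8187 mm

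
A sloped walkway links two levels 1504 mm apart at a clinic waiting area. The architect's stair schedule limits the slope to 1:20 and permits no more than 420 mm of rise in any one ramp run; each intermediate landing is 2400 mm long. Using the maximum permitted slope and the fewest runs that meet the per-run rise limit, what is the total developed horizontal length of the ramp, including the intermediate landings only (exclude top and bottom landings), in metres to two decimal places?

At most 420 each: 1504/420 = 3.58, giving 4 ramp runs. That means 3 intermediate landings.
Horizontal run for 1504 mm of rise at 1:20 is 1504 × 20 = 30080 mm.
3 intermediate landings contribute 3 × 2400 = 7200 mm.
Total developed length = 30080 + 7200 = 37280 mm.
= 37.28 m.

37.28 m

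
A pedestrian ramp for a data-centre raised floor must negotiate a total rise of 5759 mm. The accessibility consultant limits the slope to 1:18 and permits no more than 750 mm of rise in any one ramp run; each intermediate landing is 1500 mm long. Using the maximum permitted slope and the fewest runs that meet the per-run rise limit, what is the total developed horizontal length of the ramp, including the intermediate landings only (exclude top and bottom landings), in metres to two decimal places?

⌈5759/750⌉ = 8 ramp runs. That means 7 intermediate landings.
Horizontal run for 5759 mm of rise at 1:18 is 5759 × 18 = 103662 mm.
Intermediate landings: 7 × 1500 = 10500 mm.
Developed length = 103662 + 10500 = 114162 mm.
= 114.16 m.

114.16 m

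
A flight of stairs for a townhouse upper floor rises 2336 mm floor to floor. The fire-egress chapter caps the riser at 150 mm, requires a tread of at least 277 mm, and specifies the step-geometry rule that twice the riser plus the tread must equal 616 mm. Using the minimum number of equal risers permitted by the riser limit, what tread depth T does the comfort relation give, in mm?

324 mm

2336 / 150 = 15.57, so 16 risers are needed.
Each riser is 2336/16 = 146 mm (≤ 150 mm).
From 2R + T = 616: T = 616 − 292 = 324 mm.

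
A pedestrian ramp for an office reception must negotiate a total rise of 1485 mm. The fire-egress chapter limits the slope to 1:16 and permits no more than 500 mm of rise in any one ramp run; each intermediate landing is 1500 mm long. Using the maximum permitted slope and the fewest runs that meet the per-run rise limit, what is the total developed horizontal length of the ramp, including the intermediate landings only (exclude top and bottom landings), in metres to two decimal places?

⌈1485/500⌉ = 3 ramp runs. That means 2 intermediate landings.
Ramp run (horizontal) at 1:16: 1485 × 16 = 23760 mm.
2 intermediate landings contribute 2 × 1500 = 3000 mm.
Total developed length = 23760 + 3000 = 26760 mm.
= 26.76 m.

26.76 m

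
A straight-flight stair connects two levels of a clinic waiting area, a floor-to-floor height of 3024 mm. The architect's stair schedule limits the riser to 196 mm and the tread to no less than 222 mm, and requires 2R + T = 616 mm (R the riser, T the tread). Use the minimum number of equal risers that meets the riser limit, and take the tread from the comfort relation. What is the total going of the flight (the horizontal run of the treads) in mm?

3570 mm

3024 / 196 = 15.43, so 16 risers are needed.
Each riser is 3024/16 = 189 mm (≤ 196 mm).
T = 616 − 2·189 = 238 mm, which satisfies the 222 mm minimum.
Treads = 16 − 1 = 15; going = 15 × 238 = 3570 mm.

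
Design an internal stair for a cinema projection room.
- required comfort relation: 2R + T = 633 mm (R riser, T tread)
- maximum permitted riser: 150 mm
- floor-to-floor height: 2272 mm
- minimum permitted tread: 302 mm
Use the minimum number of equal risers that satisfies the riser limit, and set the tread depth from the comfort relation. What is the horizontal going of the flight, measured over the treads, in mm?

At most 150 each: 2272/150 = 15.15, giving 16 risers.
R = 2272 ÷ 16 = 142 mm.
Tread T = 633 − 2 × 142 = 349 mm (≥ 302 mm).
Going = (16 − 1) × 349 = 5235 mm.

5235 mm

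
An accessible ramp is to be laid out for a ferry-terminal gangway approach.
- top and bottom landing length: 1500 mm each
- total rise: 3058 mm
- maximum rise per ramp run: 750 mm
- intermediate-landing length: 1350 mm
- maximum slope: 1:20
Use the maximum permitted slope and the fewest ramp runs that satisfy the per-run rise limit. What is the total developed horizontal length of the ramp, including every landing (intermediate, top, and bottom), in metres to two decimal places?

69.56 m

3058 / 750 = 4.08, so 5 ramp runs are needed. That means 4 intermediate landings.
Horizontal run for 3058 mm of rise at 1:20 is 3058 × 20 = 61160 mm.
4 intermediate landings contribute 4 × 1350 = 5400 mm.
Top and bottom landings: 2 × 1500 = 3000 mm.
Total = 61160 + 5400 + 3000 = 69560 mm.
= 69.56 m.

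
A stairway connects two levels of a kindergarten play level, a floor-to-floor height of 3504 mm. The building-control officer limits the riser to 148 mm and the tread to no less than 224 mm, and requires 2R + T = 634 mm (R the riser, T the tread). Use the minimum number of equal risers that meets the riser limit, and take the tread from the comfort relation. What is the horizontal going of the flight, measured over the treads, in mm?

7866 mm

3504 / 148 = 23.68, so 24 risers are needed.
Each riser is 3504/24 = 146 mm (≤ 148 mm).
T = 634 − 2·146 = 342 mm, which satisfies the 224 mm minimum.
24 risers give 23 treads; going = 23 × 342 = 7866 mm.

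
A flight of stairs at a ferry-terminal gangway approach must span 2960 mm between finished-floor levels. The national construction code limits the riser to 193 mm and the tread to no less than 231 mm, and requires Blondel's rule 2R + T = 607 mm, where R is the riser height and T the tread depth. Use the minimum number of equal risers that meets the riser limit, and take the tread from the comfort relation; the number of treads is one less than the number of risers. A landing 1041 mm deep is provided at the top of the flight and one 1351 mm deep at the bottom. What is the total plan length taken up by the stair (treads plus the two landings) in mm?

2960 / 193 = 15.337 → round up to 16 risers.
Riser R = 2960 / 16 = 185 mm, within the 193 mm limit.
T = 607 − 2·185 = 237 mm, which satisfies the 231 mm minimum.
16 risers give 15 treads; going = 15 × 237 = 3555 mm.
Add landings: 3555 + 1041 + 1351 = 5947 mm.

5947 mm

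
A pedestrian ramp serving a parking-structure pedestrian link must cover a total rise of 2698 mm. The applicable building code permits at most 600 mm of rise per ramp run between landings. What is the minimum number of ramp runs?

2698 / 600 = 4.50, so 5 ramp runs are needed.

5 runs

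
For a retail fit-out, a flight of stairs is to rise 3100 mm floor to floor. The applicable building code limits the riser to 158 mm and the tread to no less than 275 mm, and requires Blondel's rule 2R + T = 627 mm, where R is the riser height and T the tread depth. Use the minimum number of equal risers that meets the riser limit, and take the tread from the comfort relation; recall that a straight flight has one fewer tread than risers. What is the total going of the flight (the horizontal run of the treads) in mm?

3100 / 158 = 19.62, so 20 risers are needed.
R = 3100 ÷ 20 = 155 mm.
Tread T = 627 − 2 × 155 = 317 mm (≥ 275 mm).
Going = (20 − 1) × 317 = 6023 mm.

6023 mm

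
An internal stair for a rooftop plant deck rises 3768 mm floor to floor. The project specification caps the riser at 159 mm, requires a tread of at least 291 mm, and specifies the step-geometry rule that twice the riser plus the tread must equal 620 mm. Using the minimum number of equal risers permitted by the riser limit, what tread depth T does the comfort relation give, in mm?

3768 / 159 = 23.698 → round up to 24 risers.
Each riser is 3768/24 = 157 mm (≤ 159 mm).
T = 620 − 2·157 = 306 mm, which satisfies the 291 mm minimum.

306 mm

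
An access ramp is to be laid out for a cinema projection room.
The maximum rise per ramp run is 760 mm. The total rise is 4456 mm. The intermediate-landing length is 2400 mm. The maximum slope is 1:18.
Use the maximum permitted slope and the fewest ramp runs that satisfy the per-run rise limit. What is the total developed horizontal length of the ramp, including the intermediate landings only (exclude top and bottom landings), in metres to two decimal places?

⌈4456/760⌉ = 6 ramp runs. That means 5 intermediate landings.
Horizontal run for 4456 mm of rise at 1:18 is 4456 × 18 = 80208 mm.
Intermediate landings: 5 × 2400 = 12000 mm.
Developed length = 80208 + 12000 = 92208 mm.
= 92.21 m.

92.21 m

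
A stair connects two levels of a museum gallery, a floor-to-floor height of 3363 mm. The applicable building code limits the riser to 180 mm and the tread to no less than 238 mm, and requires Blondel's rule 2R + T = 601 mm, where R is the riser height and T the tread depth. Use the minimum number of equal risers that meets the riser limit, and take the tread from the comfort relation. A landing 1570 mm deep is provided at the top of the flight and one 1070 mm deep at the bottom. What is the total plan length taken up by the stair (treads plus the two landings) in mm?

⌈3363/180⌉ = 19 risers.
Each riser is 3363/19 = 177 mm (≤ 180 mm).
T = 601 − 2·177 = 247 mm, which satisfies the 238 mm minimum.
Treads = 19 − 1 = 18; going = 18 × 247 = 4446 mm.
Add landings: 4446 + 1570 + 1070 = 7086 mm.

7086 mm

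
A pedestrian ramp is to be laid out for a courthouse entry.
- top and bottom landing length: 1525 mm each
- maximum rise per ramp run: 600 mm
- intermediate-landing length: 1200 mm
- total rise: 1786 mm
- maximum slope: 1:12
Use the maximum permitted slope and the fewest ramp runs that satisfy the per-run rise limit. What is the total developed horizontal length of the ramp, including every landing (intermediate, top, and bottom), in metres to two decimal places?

1786 / 600 = 2.977 → round up to 3 ramp runs. That means 2 intermediate landings.
Ramp run (horizontal) at 1:12: 1786 × 12 = 21432 mm.
2 intermediate landings contribute 2 × 1200 = 2400 mm.
Top and bottom landings: 2 × 1525 = 3050 mm.
Total = 21432 + 2400 + 3050 = 26882 mm.
= 26.88 m.

26.88 m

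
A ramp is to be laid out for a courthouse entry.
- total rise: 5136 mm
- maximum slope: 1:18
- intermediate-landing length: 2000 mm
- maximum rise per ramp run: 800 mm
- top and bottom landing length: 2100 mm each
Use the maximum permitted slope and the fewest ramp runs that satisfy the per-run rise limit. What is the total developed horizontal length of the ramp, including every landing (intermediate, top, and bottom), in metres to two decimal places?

108.65 m

5136 / 800 = 6.420 → round up to 7 ramp runs. That means 6 intermediate landings.
Ramp run (horizontal) at 1:18: 5136 × 18 = 92448 mm.
Intermediate landings: 6 × 2000 = 12000 mm.
Top and bottom landings: 2 × 2100 = 4200 mm.
Total = 92448 + 12000 + 4200 = 108648 mm.
= 108.65 m.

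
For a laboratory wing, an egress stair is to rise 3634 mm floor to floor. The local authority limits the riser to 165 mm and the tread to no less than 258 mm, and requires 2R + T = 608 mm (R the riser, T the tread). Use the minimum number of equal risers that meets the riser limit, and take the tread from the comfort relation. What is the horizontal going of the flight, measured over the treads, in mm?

6424 mm

⌈3634/165⌉ = 23 risers.
Each riser is 3634/23 = 158 mm (≤ 165 mm).
Tread T = 608 − 2 × 158 = 292 mm (≥ 258 mm).
Treads = 23 − 1 = 22; going = 22 × 292 = 6424 mm.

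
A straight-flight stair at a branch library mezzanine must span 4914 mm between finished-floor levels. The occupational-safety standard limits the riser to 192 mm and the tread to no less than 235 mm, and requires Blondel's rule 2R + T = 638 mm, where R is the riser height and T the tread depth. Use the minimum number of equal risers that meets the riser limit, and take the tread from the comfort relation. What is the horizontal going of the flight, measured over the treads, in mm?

6500 mm

4914 / 192 = 25.594 → round up to 26 risers.
Riser R = 4914 / 26 = 189 mm, within the 192 mm limit.
Tread T = 638 − 2 × 189 = 260 mm (≥ 235 mm).
Treads = 26 − 1 = 25; going = 25 × 260 = 6500 mm.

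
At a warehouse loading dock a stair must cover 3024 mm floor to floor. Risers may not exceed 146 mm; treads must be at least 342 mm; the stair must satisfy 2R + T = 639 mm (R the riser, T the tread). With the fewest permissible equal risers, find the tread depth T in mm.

At most 146 each: 3024/146 = 20.71, giving 21 risers.
R = 3024 ÷ 21 = 144 mm.
From 2R + T = 639: T = 639 − 288 = 351 mm.

351 mm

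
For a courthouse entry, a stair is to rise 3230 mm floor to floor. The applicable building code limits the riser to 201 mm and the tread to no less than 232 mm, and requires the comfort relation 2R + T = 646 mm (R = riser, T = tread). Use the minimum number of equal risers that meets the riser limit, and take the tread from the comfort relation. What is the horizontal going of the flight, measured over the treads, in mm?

4256 mm

⌈3230/201⌉ = 17 risers.
Riser R = 3230 / 17 = 190 mm, within the 201 mm limit.
Tread T = 646 − 2 × 190 = 266 mm (≥ 232 mm).
17 risers give 16 treads; going = 16 × 266 = 4256 mm.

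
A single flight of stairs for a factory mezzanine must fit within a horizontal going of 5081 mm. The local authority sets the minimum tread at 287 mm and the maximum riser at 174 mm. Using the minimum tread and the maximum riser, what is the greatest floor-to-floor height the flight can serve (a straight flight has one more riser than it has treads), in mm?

Treads that fit: ⌊5081 / 287⌋ = 17.
Risers = treads + 1 = 18.
Maximum height = 18 × 174 = 3132 mm.

3132 mm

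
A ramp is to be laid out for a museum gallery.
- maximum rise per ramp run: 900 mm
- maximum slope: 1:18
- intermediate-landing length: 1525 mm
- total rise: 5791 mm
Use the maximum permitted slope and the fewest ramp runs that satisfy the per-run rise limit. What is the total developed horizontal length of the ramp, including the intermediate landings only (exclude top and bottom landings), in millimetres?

113388 mm

5791 / 900 = 6.434 → round up to 7 ramp runs. That means 6 intermediate landings.
Ramp run (horizontal) at 1:18: 5791 × 18 = 104238 mm.
6 intermediate landings contribute 6 × 1525 = 9150 mm.
Developed length = 104238 + 9150 = 113388 mm.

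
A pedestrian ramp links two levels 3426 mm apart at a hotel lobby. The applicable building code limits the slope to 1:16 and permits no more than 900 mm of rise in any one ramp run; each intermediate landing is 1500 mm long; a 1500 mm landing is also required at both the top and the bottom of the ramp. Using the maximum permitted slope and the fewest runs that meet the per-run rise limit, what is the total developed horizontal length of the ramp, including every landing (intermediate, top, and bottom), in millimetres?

At most 900 each: 3426/900 = 3.81, giving 4 ramp runs. That means 3 intermediate landings.
Ramp run (horizontal) at 1:16: 3426 × 16 = 54816 mm.
3 intermediate landings contribute 3 × 1500 = 4500 mm.
Top and bottom landings: 2 × 1500 = 3000 mm.
Total = 54816 + 4500 + 3000 = 62316 mm.

62316 mm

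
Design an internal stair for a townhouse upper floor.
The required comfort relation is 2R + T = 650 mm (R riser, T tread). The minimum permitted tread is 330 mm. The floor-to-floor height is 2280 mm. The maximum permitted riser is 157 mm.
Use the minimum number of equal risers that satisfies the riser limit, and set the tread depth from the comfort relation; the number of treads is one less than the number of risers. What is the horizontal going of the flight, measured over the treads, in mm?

4844 mm

2280 / 157 = 14.522 → round up to 15 risers.
Riser R = 2280 / 15 = 152 mm, within the 157 mm limit.
T = 650 − 2·152 = 346 mm, which satisfies the 330 mm minimum.
Treads = 15 − 1 = 14; going = 14 × 346 = 4844 mm.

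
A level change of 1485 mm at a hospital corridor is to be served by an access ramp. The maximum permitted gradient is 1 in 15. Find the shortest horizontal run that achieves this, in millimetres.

Run = rise × 15 = 1485 × 15 = 22275 mm.

22275 mm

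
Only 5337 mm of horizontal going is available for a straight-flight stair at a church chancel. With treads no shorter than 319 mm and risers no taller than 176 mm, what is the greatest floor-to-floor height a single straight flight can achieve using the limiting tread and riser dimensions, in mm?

Treads that fit: ⌊5337 / 319⌋ = 16.
Risers = treads + 1 = 17.
Maximum height = 17 × 176 = 2992 mm.

2992 mm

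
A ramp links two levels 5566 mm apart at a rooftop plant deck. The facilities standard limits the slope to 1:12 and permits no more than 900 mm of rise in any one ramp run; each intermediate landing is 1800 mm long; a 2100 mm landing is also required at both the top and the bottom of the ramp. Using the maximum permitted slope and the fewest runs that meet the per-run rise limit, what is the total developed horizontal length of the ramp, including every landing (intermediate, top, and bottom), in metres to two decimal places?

At most 900 each: 5566/900 = 6.18, giving 7 ramp runs. That means 6 intermediate landings.
Ramp run (horizontal) at 1:12: 5566 × 12 = 66792 mm.
6 intermediate landings contribute 6 × 1800 = 10800 mm.
Top and bottom landings: 2 × 2100 = 4200 mm.
Total = 66792 + 10800 + 4200 = 81792 mm.
= 81.79 m.

81.79 m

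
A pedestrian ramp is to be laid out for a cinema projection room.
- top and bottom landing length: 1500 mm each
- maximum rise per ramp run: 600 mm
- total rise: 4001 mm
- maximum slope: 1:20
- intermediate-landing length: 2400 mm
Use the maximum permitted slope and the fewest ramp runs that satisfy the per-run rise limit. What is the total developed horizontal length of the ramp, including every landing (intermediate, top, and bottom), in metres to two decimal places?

97.42 m

4001 / 600 = 6.67, so 7 ramp runs are needed. That means 6 intermediate landings.
Horizontal run for 4001 mm of rise at 1:20 is 4001 × 20 = 80020 mm.
6 intermediate landings contribute 6 × 2400 = 14400 mm.
Top and bottom landings: 2 × 1500 = 3000 mm.
Total = 80020 + 14400 + 3000 = 97420 mm.
= 97.42 m.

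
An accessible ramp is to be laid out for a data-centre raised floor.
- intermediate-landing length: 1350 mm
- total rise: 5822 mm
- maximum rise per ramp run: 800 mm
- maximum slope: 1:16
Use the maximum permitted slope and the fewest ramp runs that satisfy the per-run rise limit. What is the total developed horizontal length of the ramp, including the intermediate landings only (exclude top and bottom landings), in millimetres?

⌈5822/800⌉ = 8 ramp runs. That means 7 intermediate landings.
Horizontal run for 5822 mm of rise at 1:16 is 5822 × 16 = 93152 mm.
Intermediate landings: 7 × 1350 = 9450 mm.
Total developed length = 93152 + 9450 = 102602 mm.

102602 mm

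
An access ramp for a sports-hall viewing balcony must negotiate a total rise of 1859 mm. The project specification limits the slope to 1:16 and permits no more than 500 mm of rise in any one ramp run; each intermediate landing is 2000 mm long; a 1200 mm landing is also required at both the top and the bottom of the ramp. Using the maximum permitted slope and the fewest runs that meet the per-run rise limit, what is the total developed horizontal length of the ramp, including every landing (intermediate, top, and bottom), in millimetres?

⌈1859/500⌉ = 4 ramp runs. That means 3 intermediate landings.
Horizontal run for 1859 mm of rise at 1:16 is 1859 × 16 = 29744 mm.
3 intermediate landings contribute 3 × 2000 = 6000 mm.
Top and bottom landings: 2 × 1200 = 2400 mm.
Total = 29744 + 6000 + 2400 = 38144 mm.

38144 mm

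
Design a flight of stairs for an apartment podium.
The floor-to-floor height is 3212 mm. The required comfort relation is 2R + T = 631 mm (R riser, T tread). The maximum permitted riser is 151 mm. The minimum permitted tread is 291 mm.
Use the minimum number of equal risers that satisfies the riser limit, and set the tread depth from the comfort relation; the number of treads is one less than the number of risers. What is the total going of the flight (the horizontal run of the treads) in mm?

7119 mm

⌈3212/151⌉ = 22 risers.
Riser R = 3212 / 22 = 146 mm, within the 151 mm limit.
From 2R + T = 631: T = 631 − 292 = 339 mm.
Treads = 22 − 1 = 21; going = 21 × 339 = 7119 mm.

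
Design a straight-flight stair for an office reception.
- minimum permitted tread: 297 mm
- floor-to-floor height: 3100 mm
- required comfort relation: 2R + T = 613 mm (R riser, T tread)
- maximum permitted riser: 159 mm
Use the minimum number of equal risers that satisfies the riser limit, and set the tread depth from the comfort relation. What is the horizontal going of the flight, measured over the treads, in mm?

3100 / 159 = 19.50, so 20 risers are needed.
Riser R = 3100 / 20 = 155 mm, within the 159 mm limit.
T = 613 − 2·155 = 303 mm, which satisfies the 297 mm minimum.
Going = (20 − 1) × 303 = 5757 mm.

5757 mm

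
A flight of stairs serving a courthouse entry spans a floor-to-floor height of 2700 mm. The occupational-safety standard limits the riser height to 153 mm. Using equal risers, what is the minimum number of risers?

18 risers

At most 153 each: 2700/153 = 17.65, giving 18 risers.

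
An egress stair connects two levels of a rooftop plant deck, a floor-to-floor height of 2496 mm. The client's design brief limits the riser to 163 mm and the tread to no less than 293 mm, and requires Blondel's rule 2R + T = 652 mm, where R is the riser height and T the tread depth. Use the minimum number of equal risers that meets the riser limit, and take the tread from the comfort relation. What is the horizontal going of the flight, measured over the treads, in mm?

⌈2496/163⌉ = 16 risers.
Each riser is 2496/16 = 156 mm (≤ 163 mm).
From 2R + T = 652: T = 652 − 312 = 340 mm.
Treads = 16 − 1 = 15; going = 15 × 340 = 5100 mm.

5100 mm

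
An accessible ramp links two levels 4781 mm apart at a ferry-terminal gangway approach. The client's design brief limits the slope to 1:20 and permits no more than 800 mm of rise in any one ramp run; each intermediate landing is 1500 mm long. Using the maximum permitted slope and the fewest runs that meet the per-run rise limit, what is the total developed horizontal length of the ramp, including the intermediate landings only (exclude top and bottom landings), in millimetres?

At most 800 each: 4781/800 = 5.98, giving 6 ramp runs. That means 5 intermediate landings.
Ramp run (horizontal) at 1:20: 4781 × 20 = 95620 mm.
5 intermediate landings contribute 5 × 1500 = 7500 mm.
Developed length = 95620 + 7500 = 103120 mm.

103120 mm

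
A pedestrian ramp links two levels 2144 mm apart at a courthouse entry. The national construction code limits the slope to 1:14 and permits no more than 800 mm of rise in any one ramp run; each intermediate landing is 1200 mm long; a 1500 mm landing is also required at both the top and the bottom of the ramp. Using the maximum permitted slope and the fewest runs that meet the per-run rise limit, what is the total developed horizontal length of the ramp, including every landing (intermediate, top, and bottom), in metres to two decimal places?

⌈2144/800⌉ = 3 ramp runs. That means 2 intermediate landings.
Ramp run (horizontal) at 1:14: 2144 × 14 = 30016 mm.
Intermediate landings: 2 × 1200 = 2400 mm.
Top and bottom landings: 2 × 1500 = 3000 mm.
Total = 30016 + 2400 + 3000 = 35416 mm.
= 35.42 m.

35.42 m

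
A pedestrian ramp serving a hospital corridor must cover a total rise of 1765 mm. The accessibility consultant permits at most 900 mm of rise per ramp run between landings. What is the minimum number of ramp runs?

1765 / 900 = 1.961 → round up to 2 ramp runs.

2 runs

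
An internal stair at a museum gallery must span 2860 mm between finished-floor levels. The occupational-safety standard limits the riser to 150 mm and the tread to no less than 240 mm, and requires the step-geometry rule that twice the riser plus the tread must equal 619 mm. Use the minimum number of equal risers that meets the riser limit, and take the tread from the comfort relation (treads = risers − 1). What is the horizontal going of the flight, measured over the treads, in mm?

2860 / 150 = 19.067 → round up to 20 risers.
R = 2860 ÷ 20 = 143 mm.
Tread T = 619 − 2 × 143 = 333 mm (≥ 240 mm).
Treads = 20 − 1 = 19; going = 19 × 333 = 6327 mm.

6327 mm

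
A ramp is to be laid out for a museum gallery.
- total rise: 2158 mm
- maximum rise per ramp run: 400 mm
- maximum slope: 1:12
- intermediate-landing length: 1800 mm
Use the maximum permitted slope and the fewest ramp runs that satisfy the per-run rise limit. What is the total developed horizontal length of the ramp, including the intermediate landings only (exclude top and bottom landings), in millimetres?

34896 mm

⌈2158/400⌉ = 6 ramp runs. That means 5 intermediate landings.
Ramp run (horizontal) at 1:12: 2158 × 12 = 25896 mm.
Intermediate landings: 5 × 1800 = 9000 mm.
Total developed length = 25896 + 9000 = 34896 mm.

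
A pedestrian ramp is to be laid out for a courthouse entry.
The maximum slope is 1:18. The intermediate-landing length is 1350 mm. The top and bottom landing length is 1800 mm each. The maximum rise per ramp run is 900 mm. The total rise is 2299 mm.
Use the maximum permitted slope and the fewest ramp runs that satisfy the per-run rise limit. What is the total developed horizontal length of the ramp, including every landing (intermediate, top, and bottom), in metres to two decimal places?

47.68 m

2299 / 900 = 2.55, so 3 ramp runs are needed. That means 2 intermediate landings.
Ramp run (horizontal) at 1:18: 2299 × 18 = 41382 mm.
2 intermediate landings contribute 2 × 1350 = 2700 mm.
Top and bottom landings: 2 × 1800 = 3600 mm.
Total = 41382 + 2700 + 3600 = 47682 mm.
= 47.68 m.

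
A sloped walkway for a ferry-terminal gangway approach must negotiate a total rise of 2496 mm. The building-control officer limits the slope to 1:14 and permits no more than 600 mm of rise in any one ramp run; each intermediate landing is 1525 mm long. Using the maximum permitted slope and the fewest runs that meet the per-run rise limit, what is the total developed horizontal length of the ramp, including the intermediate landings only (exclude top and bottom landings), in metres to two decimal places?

2496 / 600 = 4.16, so 5 ramp runs are needed. That means 4 intermediate landings.
Ramp run (horizontal) at 1:14: 2496 × 14 = 34944 mm.
4 intermediate landings contribute 4 × 1525 = 6100 mm.
Developed length = 34944 + 6100 = 41044 mm.
= 41.04 m.

41.04 m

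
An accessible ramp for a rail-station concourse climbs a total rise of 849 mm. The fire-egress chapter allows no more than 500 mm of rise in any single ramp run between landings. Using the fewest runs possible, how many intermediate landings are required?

1 intermediate landings

At most 500 each: 849/500 = 1.70, giving 2 ramp runs.
2 runs are separated by 1 intermediate landings.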